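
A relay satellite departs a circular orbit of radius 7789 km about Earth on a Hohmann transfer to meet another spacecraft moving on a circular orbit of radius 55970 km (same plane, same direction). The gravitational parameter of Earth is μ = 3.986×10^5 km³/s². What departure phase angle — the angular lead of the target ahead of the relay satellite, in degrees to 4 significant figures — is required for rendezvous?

φ = 102.6°

Transfer-ellipse semi-major axis a_t = (r₁ + r₂)/2 = (7789 + 55970)/2 = 31879.5 km.
Transfer time t = π√(a_t³/μ) = 28324 s.
Target angular speed ω₂ = √(μ/r₂³) = 4.7680×10^-5 rad/s.
Angle swept by the target during transfer: ω₂·t = 1.3505 rad = 77.38°.
The relay satellite traverses 180° on the transfer ellipse, so the target must lead by 180° − 77.38° = 102.6°.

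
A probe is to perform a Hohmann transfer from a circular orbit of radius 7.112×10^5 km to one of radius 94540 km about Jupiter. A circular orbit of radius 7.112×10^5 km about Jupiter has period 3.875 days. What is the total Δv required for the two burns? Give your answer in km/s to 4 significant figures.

From Kepler's third law T² = 4π²r³/μ at r = 7.112×10^5 km, T = 3.875 days = 3.875 × 86400 s = 3.348×10^5 s: μ = 4π²r³/T² = 1.26696×10^8 km³/s².
Semi-major axis of the transfer orbit: a_t = (7.112×10^5 + 94540)/2 = 4.0287×10^5 km.
Circular speed at r₁: v₁ = √(μ/r₁) = √(1.26696×10^8/7.112×10^5) = 13.347 km/s.
On the transfer ellipse at r₁, vis-viva equation gives v_a = √[μ(2/r₁ − 1/a_t)] = 6.4656 km/s.
First burn Δv₁ = |v_a − v₁| = 6.881 km/s.
Circular speed at r₂: v₂ = √(μ/r₂) = 36.61 km/s.
Transfer-orbit speed at r₂: v_p = √[μ(2/r₂ − 1/a_t)] = 48.64 km/s.
Second burn Δv₂ = |v₂ − v_p| = 12.03 km/s.
Total Δv = Δv₁ + Δv₂ = 18.91 km/s.

Δv = 18.91 km/s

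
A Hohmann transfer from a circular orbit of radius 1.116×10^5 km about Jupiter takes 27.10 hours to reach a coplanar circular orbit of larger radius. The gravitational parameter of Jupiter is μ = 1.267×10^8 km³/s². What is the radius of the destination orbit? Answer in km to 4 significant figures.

Transfer time t = 27.10 hours = 97560 s, and t = π√(a_t³/μ).
So a_t = (μ t²/π²)^(1/3) = (1.267×10^8 × (97560)² / π²)^(1/3) = 4.9622×10^5 km.
Since a_t = (r₁ + r₂)/2, r₂ = 2a_t − r₁ = 2×4.9622×10^5 − 1.116×10^5 = 8.8084×10^5 km.

r₂ = 8.808×10^5 km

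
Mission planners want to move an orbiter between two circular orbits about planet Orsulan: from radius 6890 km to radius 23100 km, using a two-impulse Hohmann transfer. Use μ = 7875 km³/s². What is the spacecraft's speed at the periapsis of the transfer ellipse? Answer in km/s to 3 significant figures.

Transfer-ellipse semi-major axis a_t = (r₁ + r₂)/2 = (6890 + 23100)/2 = 14995 km.
At periapsis, r = 6890 km.
Applying v² = μ(2/r − 1/a_t): v = 1.327 km/s.

v = 1.33 km/s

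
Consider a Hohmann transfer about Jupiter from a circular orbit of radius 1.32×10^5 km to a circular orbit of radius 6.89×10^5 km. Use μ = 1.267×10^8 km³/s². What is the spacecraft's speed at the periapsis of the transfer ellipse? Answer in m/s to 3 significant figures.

v = 40100 m/s

The Hohmann ellipse has a_t = (r₁ + r₂)/2 = 4.105×10^5 km.
The periapsis of the transfer ellipse is at r = 1.320×10^5 km.
From the vis-viva equation, v = √[μ(2/r − 1/a_t)] = 40.14 km/s.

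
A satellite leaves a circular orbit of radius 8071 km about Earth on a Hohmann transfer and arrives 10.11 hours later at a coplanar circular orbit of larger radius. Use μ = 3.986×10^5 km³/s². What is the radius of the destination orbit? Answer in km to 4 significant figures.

Transfer time t = 10.11 hours = 36396 s, and t = π√(a_t³/μ).
So a_t = (μ t²/π²)^(1/3) = (3.986×10^5 × (36396)² / π²)^(1/3) = 37680 km.
Since a_t = (r₁ + r₂)/2, r₂ = 2a_t − r₁ = 2×37680 − 8071 = 67289 km.

r₂ = 67290 km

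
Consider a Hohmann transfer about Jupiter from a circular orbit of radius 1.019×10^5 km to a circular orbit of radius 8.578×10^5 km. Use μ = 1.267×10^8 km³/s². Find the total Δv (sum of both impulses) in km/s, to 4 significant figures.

Δv = 18.44 km/s

Transfer-ellipse semi-major axis a_t = (r₁ + r₂)/2 = (1.019×10^5 + 8.578×10^5)/2 = 4.7985×10^5 km.
Circular speed at r₁: v₁ = √(μ/r₁) = √(1.267×10^8/1.019×10^5) = 35.262 km/s.
On the transfer ellipse at r₁, vis-viva gives v_p = √[μ(2/r₁ − 1/a_t)] = 47.146 km/s.
First burn Δv₁ = |v_p − v₁| = 11.884 km/s.
At r₂, v₂ = √(μ/r₂) = 12.1533 km/s.
Transfer-orbit speed at r₂: v_a = √[μ(2/r₂ − 1/a_t)] = 5.60054 km/s.
Second burn Δv₂ = |v₂ − v_a| = 6.5528 km/s.
Total Δv = Δv₁ + Δv₂ = 18.44 km/s.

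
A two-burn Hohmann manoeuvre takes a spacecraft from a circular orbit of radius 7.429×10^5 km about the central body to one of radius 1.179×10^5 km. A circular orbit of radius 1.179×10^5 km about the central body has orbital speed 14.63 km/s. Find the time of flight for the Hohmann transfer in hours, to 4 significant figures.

t = 49.05 hours

From the circular-orbit relation v² = μ/r at r = 1.179×10^5 km: μ = v²r = (14.63)² × 1.179×10^5 = 2.52350×10^7 km³/s².
Transfer-ellipse semi-major axis a_t = (r₁ + r₂)/2 = (7.429×10^5 + 1.179×10^5)/2 = 4.304×10^5 km.
By Kepler's third law the transfer-orbit period is T = 2π√(a_t³/μ), so t = T/2 = 1.7659×10^5 s.
Converting: 1.7659×10^5 s ÷ 3600 s/hour = 49.05 hours.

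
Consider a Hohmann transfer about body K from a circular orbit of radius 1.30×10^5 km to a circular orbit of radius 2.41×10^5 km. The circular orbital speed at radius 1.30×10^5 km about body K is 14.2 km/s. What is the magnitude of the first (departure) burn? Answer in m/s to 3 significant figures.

From the circular-orbit relation v² = μ/r at r = 1.30×10^5 km: μ = v²r = (14.2)² × 1.30×10^5 = 2.62132×10^7 km³/s².
The Hohmann ellipse has a_t = (r₁ + r₂)/2 = 1.855×10^5 km.
Circular speed at r = 1.300×10^5 km: v_c = √(μ/r) = 14.200 km/s.
Vis-viva on the transfer ellipse at r = 1.300×10^5 km gives v_t = √[μ(2/r − 1/a_t)] = 16.185 km/s.
Δv₁ = |v_t − v_c| = |16.185 − 14.200| = 1.985 km/s.

Δv₁ = 1990 m/s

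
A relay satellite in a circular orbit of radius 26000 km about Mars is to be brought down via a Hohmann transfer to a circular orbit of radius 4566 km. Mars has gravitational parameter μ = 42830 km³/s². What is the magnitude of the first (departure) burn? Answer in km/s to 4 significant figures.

Δv₁ = 0.5819 km/s

The Hohmann ellipse has a_t = (r₁ + r₂)/2 = 15283 km.
Circular speed at r = 26000 km: v_c = √(μ/r) = 1.28347 km/s.
Vis-viva on the transfer ellipse at r = 26000 km gives v_t = √[μ(2/r − 1/a_t)] = 0.701538 km/s.
Δv₁ = |v_t − v_c| = |0.701538 − 1.28347| = 0.5819 km/s.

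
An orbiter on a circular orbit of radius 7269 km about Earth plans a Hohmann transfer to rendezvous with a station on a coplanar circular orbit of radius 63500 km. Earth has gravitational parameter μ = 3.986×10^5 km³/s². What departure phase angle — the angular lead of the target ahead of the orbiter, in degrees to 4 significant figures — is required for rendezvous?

Transfer-ellipse semi-major axis a_t = (r₁ + r₂)/2 = (7269 + 63500)/2 = 35384.5 km.
The half-period of the transfer ellipse is t = π√(a_t³/μ) = 33121 s.
The target's mean motion on its circular orbit is ω₂ = √(μ/r₂³) = 3.9456×10^-5 rad/s.
Angle swept by the target during transfer: ω₂·t = 1.3068 rad = 74.87°.
Arrival is 180° from departure on the ellipse, so φ = 180° − 74.87° = 105.1°.

φ = 105.1°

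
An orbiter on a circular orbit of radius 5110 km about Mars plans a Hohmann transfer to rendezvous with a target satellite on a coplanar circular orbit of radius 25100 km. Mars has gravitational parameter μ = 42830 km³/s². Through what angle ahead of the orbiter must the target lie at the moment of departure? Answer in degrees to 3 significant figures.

The Hohmann ellipse has a_t = (r₁ + r₂)/2 = 15105 km.
The half-period of the transfer ellipse is t = π√(a_t³/μ) = 28181 s.
Target angular speed ω₂ = √(μ/r₂³) = 5.2043×10^-5 rad/s.
Angle swept by the target during transfer: ω₂·t = 1.4666 rad = 84.03°.
The orbiter traverses 180° on the transfer ellipse, so the target must lead by 180° − 84.03° = 96.0°.

φ = 96.0°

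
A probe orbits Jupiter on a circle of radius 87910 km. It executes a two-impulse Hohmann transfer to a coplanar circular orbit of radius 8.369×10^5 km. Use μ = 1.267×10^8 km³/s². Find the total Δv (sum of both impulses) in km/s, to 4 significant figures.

Δv = 20.05 km/s

Transfer-ellipse semi-major axis a_t = (r₁ + r₂)/2 = (87910 + 8.369×10^5)/2 = 4.62405×10^5 km.
Circular speed at r₁: v₁ = √(μ/r₁) = √(1.267×10^8/87910) = 37.96 km/s.
Transfer-orbit speed at r₁ (v² = μ(2/r − 1/a)): v_p = √[μ(2/r₁ − 1/a_t)] = 51.07 km/s.
First burn Δv₁ = |v_p − v₁| = 13.11 km/s.
Circular speed at r₂: v₂ = √(μ/r₂) = 12.304 km/s.
Transfer-orbit speed at r₂: v_a = √[μ(2/r₂ − 1/a_t)] = 5.3649 km/s.
Second burn Δv₂ = |v₂ − v_a| = 6.939 km/s.
Total Δv = Δv₁ + Δv₂ = 20.05 km/s.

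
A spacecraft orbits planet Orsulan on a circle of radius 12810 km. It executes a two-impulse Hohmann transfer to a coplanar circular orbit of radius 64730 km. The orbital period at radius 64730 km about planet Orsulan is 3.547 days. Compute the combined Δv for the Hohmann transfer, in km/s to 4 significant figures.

Δv = 1.436 km/s

From Kepler's third law T² = 4π²r³/μ at r = 64730 km, T = 3.547 days = 3.547 × 86400 s = 3.064608×10^5 s: μ = 4π²r³/T² = 1.14006×10^5 km³/s².
Transfer-ellipse semi-major axis a_t = (r₁ + r₂)/2 = (12810 + 64730)/2 = 38770 km.
Circular speed at r₁: v₁ = √(μ/r₁) = √(1.14006×10^5/12810) = 2.9832 km/s.
Transfer-orbit speed at r₁ (v² = μ(2/r − 1/a)): v_p = √[μ(2/r₁ − 1/a_t)] = 3.8547 km/s.
First burn Δv₁ = |v_p − v₁| = 0.8715 km/s.
At r₂, v₂ = √(μ/r₂) = 1.32712 km/s.
Transfer-orbit speed at r₂: v_a = √[μ(2/r₂ − 1/a_t)] = 0.762847 km/s.
Second burn Δv₂ = |v₂ − v_a| = 0.5643 km/s.
Total Δv = Δv₁ + Δv₂ = 1.436 km/s.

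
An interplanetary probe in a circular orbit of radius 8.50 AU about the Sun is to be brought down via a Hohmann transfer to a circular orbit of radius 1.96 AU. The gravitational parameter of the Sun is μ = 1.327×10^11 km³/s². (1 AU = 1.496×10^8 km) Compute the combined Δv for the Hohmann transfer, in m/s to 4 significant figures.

Δv = 9809 m/s

In km: r₁ = 8.50 × 1.496×10^8 = 1.2716×10^9 km; r₂ = 1.96 × 1.496×10^8 = 2.93216×10^8 km.
The Hohmann ellipse has a_t = (r₁ + r₂)/2 = 7.82408×10^8 km.
At r₁ the circular-orbit speed is v₁ = √(μ/r₁) = 10.216 km/s.
Transfer-orbit speed at r₁ (vis-viva equation): v_a = √[μ(2/r₁ − 1/a_t)] = 6.2537 km/s.
First burn Δv₁ = |v_a − v₁| = 3.962 km/s.
Circular speed at r₂: v₂ = √(μ/r₂) = 21.274 km/s.
Transfer-orbit speed at r₂: v_p = √[μ(2/r₂ − 1/a_t)] = 27.121 km/s.
Second burn Δv₂ = |v₂ − v_p| = 5.847 km/s.
Total Δv = Δv₁ + Δv₂ = 9.809 km/s.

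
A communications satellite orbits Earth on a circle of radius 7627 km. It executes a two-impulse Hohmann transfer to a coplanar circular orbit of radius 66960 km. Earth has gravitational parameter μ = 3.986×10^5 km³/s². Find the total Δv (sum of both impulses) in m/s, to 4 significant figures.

Δv = 3794 m/s

The Hohmann ellipse has a_t = (r₁ + r₂)/2 = 37293.5 km.
At r₁ the circular-orbit speed is v₁ = √(μ/r₁) = 7.229 km/s.
Transfer-orbit speed at r₁ (vis-viva): v_p = √[μ(2/r₁ − 1/a_t)] = 9.687 km/s.
First burn Δv₁ = |v_p − v₁| = 2.458 km/s.
At r₂, v₂ = √(μ/r₂) = 2.4398 km/s.
Transfer-orbit speed at r₂: v_a = √[μ(2/r₂ − 1/a_t)] = 1.1034 km/s.
Second burn Δv₂ = |v₂ − v_a| = 1.336 km/s.
Total Δv = Δv₁ + Δv₂ = 3.794 km/s.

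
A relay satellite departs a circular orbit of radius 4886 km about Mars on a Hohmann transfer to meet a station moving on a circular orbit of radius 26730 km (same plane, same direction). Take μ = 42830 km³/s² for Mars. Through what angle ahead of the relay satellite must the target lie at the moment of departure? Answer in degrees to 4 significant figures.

Semi-major axis of the transfer orbit: a_t = (4886 + 26730)/2 = 15808 km.
Transfer time t = π√(a_t³/μ) = 30171 s.
Target angular speed ω₂ = √(μ/r₂³) = 4.7356×10^-5 rad/s.
Angle swept by the target during transfer: ω₂·t = 1.4288 rad = 81.86°.
Arrival is 180° from departure on the ellipse, so φ = 180° − 81.86° = 98.14°.

φ = 98.14°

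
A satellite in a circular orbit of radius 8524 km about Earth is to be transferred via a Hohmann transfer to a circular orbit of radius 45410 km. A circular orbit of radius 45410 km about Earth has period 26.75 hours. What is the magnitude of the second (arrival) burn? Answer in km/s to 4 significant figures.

Δv₂ = 1.297 km/s

From Kepler's third law T² = 4π²r³/μ at r = 45410 km, T = 26.75 hours = 26.75 × 3600 s = 96300 s: μ = 4π²r³/T² = 3.98622×10^5 km³/s².
Transfer-ellipse semi-major axis a_t = (r₁ + r₂)/2 = (8524 + 45410)/2 = 26967 km.
On the circular orbit at r = 45410 km, v_c = √(μ/r) = 2.963 km/s.
Transfer-orbit speed at the same r (vis-viva, a = a_t): v_t = √[μ(2/r − 1/a_t)] = 1.666 km/s.
Δv₂ = |v_t − v_c| = |1.666 − 2.963| = 1.297 km/s.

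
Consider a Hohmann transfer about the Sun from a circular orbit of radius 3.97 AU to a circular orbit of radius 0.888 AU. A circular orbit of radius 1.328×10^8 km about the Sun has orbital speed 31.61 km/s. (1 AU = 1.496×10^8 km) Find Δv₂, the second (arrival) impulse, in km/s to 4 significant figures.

Δv₂ = 8.800 km/s

From the circular-orbit relation v² = μ/r at r = 1.328×10^8 km: μ = v²r = (31.61)² × 1.328×10^8 = 1.32693×10^11 km³/s².
In km: r₁ = 3.97 × 1.496×10^8 = 5.93912×10^8 km; r₂ = 0.888 × 1.496×10^8 = 1.328448×10^8 km.
Transfer-ellipse semi-major axis a_t = (r₁ + r₂)/2 = (5.93912×10^8 + 1.328448×10^8)/2 = 3.633784×10^8 km.
On the circular orbit at r = 1.328448×10^8 km, v_c = √(μ/r) = 31.60 km/s.
Transfer-orbit speed at the same r (vis-viva, a = a_t): v_t = √[μ(2/r − 1/a_t)] = 40.40 km/s.
Δv₂ = |v_t − v_c| = |40.40 − 31.60| = 8.800 km/s.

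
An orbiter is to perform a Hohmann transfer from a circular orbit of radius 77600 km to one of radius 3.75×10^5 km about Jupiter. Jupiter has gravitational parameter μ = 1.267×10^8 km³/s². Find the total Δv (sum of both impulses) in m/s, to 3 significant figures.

Δv = 19200 m/s

The Hohmann ellipse has a_t = (r₁ + r₂)/2 = 2.263×10^5 km.
Circular speed at r₁: v₁ = √(μ/r₁) = √(1.267×10^8/77600) = 40.41 km/s.
Transfer-orbit speed at r₁ (vis-viva): v_p = √[μ(2/r₁ − 1/a_t)] = 52.02 km/s.
First burn Δv₁ = |v_p − v₁| = 11.61 km/s.
At r₂, v₂ = √(μ/r₂) = 18.381 km/s.
Transfer-orbit speed at r₂: v_a = √[μ(2/r₂ − 1/a_t)] = 10.764 km/s.
Second burn Δv₂ = |v₂ − v_a| = 7.617 km/s.
Δv = Δv₁ + Δv₂ = 11.61 + 7.617 = 19.23 km/s.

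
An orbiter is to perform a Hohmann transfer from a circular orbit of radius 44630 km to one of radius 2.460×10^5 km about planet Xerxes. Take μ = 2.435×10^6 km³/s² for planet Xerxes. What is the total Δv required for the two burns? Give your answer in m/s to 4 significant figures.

Δv = 3627 m/s

The Hohmann ellipse has a_t = (r₁ + r₂)/2 = 1.45315×10^5 km.
At r₁ the circular-orbit speed is v₁ = √(μ/r₁) = 7.3865 km/s.
On the transfer ellipse at r₁, v² = μ(2/r − 1/a) gives v_p = √[μ(2/r₁ − 1/a_t)] = 9.6106 km/s.
First burn Δv₁ = |v_p − v₁| = 2.224 km/s.
Circular speed at r₂: v₂ = √(μ/r₂) = 3.1462 km/s.
Transfer-orbit speed at r₂: v_a = √[μ(2/r₂ − 1/a_t)] = 1.7436 km/s.
Second burn Δv₂ = |v₂ − v_a| = 1.403 km/s.
Total Δv = Δv₁ + Δv₂ = 3.627 km/s.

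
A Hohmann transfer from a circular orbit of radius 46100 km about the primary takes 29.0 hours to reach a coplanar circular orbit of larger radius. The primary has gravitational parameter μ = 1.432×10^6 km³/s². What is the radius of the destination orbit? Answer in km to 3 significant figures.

Transfer time t = 29.0 hours = 1.044×10^5 s, and t = π√(a_t³/μ).
So a_t = (μ t²/π²)^(1/3) = (1.432×10^6 × (1.044×10^5)² / π²)^(1/3) = 1.1651×10^5 km.
Since a_t = (r₁ + r₂)/2, r₂ = 2a_t − r₁ = 2×1.1651×10^5 − 46100 = 1.8692×10^5 km.

r₂ = 1.87×10^5 km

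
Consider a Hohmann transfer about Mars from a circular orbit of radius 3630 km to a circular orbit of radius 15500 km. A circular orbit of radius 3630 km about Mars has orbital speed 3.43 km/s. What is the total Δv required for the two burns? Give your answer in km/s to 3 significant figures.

From the circular-orbit relation v² = μ/r at r = 3630 km: μ = v²r = (3.43)² × 3630 = 42706.6 km³/s².
Transfer-ellipse semi-major axis a_t = (r₁ + r₂)/2 = (3630 + 15500)/2 = 9565 km.
Circular speed at r₁: v₁ = √(μ/r₁) = √(42706.6/3630) = 3.4300 km/s.
Transfer-orbit speed at r₁ (v² = μ(2/r − 1/a)): v_p = √[μ(2/r₁ − 1/a_t)] = 4.3663 km/s.
First burn Δv₁ = |v_p − v₁| = 0.9363 km/s.
At r₂, v₂ = √(μ/r₂) = 1.6599 km/s.
Transfer-orbit speed at r₂: v_a = √[μ(2/r₂ − 1/a_t)] = 1.0226 km/s.
Second burn Δv₂ = |v₂ − v_a| = 0.6373 km/s.
Total Δv = Δv₁ + Δv₂ = 1.574 km/s.

Δv = 1.57 km/s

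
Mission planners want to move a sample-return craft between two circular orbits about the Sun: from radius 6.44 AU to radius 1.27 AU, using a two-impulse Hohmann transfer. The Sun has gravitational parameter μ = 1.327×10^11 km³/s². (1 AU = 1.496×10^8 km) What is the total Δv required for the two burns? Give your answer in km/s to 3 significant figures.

Δv = 12.7 km/s

In km: r₁ = 6.44 × 1.496×10^8 = 9.63424×10^8 km; r₂ = 1.27 × 1.496×10^8 = 1.89992×10^8 km.
Semi-major axis of the transfer orbit: a_t = (9.63424×10^8 + 1.89992×10^8)/2 = 5.76708×10^8 km.
Circular speed at r₁: v₁ = √(μ/r₁) = √(1.327×10^11/9.63424×10^8) = 11.736 km/s.
Transfer-orbit speed at r₁ (vis-viva): v_a = √[μ(2/r₁ − 1/a_t)] = 6.7362 km/s.
First burn Δv₁ = |v_a − v₁| = 5.000 km/s.
Circular speed at r₂: v₂ = √(μ/r₂) = 26.43 km/s.
Transfer-orbit speed at r₂: v_p = √[μ(2/r₂ − 1/a_t)] = 34.16 km/s.
Second burn Δv₂ = |v₂ − v_p| = 7.730 km/s.
Δv = Δv₁ + Δv₂ = 5.000 + 7.730 = 12.73 km/s.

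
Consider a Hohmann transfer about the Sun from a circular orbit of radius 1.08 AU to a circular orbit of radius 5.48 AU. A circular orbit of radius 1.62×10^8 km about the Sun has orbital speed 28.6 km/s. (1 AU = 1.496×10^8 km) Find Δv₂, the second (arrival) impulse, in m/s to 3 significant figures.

From the circular-orbit relation v² = μ/r at r = 1.62×10^8 km: μ = v²r = (28.6)² × 1.62×10^8 = 1.32510×10^11 km³/s².
In km: r₁ = 1.08 × 1.496×10^8 = 1.61568×10^8 km; r₂ = 5.48 × 1.496×10^8 = 8.19808×10^8 km.
The Hohmann ellipse has a_t = (r₁ + r₂)/2 = 4.90688×10^8 km.
On the circular orbit at r = 8.19808×10^8 km, v_c = √(μ/r) = 12.7136 km/s.
Vis-viva on the transfer ellipse at r = 8.19808×10^8 km gives v_t = √[μ(2/r − 1/a_t)] = 7.29529 km/s.
Δv₂ = |v_t − v_c| = |7.29529 − 12.7136| = 5.418 km/s.

Δv₂ = 5420 m/s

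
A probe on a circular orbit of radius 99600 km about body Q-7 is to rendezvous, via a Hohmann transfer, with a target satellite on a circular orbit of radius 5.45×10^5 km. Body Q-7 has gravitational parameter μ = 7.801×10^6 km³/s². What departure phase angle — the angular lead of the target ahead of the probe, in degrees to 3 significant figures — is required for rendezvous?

φ = 98.1°

Semi-major axis of the transfer orbit: a_t = (99600 + 5.450×10^5)/2 = 3.223×10^5 km.
Transfer time t = π√(a_t³/μ) = 2.058×10^5 s.
Target angular speed ω₂ = √(μ/r₂³) = 6.942×10^-6 rad/s.
Angle swept by the target during transfer: ω₂·t = 1.4287 rad = 81.86°.
Arrival is 180° from departure on the ellipse, so φ = 180° − 81.86° = 98.1°.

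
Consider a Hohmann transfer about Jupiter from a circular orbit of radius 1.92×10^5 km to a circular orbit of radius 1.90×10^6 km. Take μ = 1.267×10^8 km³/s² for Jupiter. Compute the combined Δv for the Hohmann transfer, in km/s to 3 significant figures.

Transfer-ellipse semi-major axis a_t = (r₁ + r₂)/2 = (1.920×10^5 + 1.900×10^6)/2 = 1.046×10^6 km.
At r₁ the circular-orbit speed is v₁ = √(μ/r₁) = 25.6884 km/s.
Transfer-orbit speed at r₁ (vis-viva equation): v_p = √[μ(2/r₁ − 1/a_t)] = 34.6217 km/s.
First burn Δv₁ = |v_p − v₁| = 8.933 km/s.
Circular speed at r₂: v₂ = √(μ/r₂) = 8.166 km/s.
Transfer-orbit speed at r₂: v_a = √[μ(2/r₂ − 1/a_t)] = 3.499 km/s.
Second burn Δv₂ = |v₂ − v_a| = 4.667 km/s.
Total Δv = Δv₁ + Δv₂ = 13.60 km/s.

Δv = 13.6 km/s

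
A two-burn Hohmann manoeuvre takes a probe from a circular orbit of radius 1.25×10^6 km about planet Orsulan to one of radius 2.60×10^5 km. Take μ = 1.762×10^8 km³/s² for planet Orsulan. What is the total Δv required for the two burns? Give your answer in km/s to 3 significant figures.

The Hohmann ellipse has a_t = (r₁ + r₂)/2 = 7.550×10^5 km.
At r₁ the circular-orbit speed is v₁ = √(μ/r₁) = 11.8727 km/s.
Transfer-orbit speed at r₁ (v² = μ(2/r − 1/a)): v_a = √[μ(2/r₁ − 1/a_t)] = 6.96725 km/s.
First burn Δv₁ = |v_a − v₁| = 4.905 km/s.
At r₂, v₂ = √(μ/r₂) = 26.0325 km/s.
Transfer-orbit speed at r₂: v_p = √[μ(2/r₂ − 1/a_t)] = 33.4964 km/s.
Second burn Δv₂ = |v₂ − v_p| = 7.464 km/s.
Δv = Δv₁ + Δv₂ = 4.905 + 7.464 = 12.37 km/s.

Δv = 12.4 km/s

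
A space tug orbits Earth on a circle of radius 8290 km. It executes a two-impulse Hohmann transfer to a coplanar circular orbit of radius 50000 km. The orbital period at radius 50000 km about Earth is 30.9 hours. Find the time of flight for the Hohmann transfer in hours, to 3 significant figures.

t = 6.88 hours

From Kepler's third law T² = 4π²r³/μ at r = 50000 km, T = 30.9 hours = 30.9 × 3600 s = 1.1124×10^5 s: μ = 4π²r³/T² = 3.98793×10^5 km³/s².
Semi-major axis of the transfer orbit: a_t = (8290 + 50000)/2 = 29145 km.
Half the transfer-orbit period gives t = π√(a_t³/μ) = 24753 s.
Converting: 24753 s ÷ 3600 s/hour = 6.88 hours.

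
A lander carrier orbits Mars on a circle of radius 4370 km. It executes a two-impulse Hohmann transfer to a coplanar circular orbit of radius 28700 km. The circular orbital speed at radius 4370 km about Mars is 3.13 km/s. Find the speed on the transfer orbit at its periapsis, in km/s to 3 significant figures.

v = 4.12 km/s

From the circular-orbit relation v² = μ/r at r = 4370 km: μ = v²r = (3.13)² × 4370 = 42812.5 km³/s².
Semi-major axis of the transfer orbit: a_t = (4370 + 28700)/2 = 16535 km.
At periapsis, r = 4370 km.
Vis-viva: v = √[μ(2/r − 1/a_t)] = √[42812.5 × (2/4370 − 1/16535)] = 4.124 km/s.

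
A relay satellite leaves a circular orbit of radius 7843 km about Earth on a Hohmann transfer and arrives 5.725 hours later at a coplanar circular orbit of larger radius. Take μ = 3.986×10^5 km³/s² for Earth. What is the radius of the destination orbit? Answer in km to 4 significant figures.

r₂ = 43740 km

Transfer time t = 5.725 hours = 20610 s, and t = π√(a_t³/μ).
So a_t = (μ t²/π²)^(1/3) = (3.986×10^5 × (20610)² / π²)^(1/3) = 25791 km.
Since a_t = (r₁ + r₂)/2, r₂ = 2a_t − r₁ = 2×25791 − 7843 = 43739 km.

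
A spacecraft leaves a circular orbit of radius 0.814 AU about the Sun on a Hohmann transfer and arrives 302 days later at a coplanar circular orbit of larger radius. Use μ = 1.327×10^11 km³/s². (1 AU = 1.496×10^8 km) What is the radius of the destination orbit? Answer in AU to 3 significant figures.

r₂ = 1.98 AU

In km: r₁ = 0.814 × 1.496×10^8 = 1.217744×10^8 km.
Transfer time t = 302 days = 2.60928×10^7 s, and t = π√(a_t³/μ).
So a_t = (μ t²/π²)^(1/3) = (1.327×10^11 × (2.60928×10^7)² / π²)^(1/3) = 2.0919×10^8 km.
Since a_t = (r₁ + r₂)/2, r₂ = 2a_t − r₁ = 2×2.0919×10^8 − 1.217744×10^8 = 2.966056×10^8 km.
In AU: r₂ = 2.966056×10^8 / 1.496×10^8 = 1.98 AU.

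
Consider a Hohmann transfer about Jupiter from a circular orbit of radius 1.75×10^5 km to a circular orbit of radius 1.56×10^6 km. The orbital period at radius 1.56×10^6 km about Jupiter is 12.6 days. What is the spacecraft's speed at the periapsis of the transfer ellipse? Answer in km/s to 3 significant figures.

v = 36.0 km/s

From Kepler's third law T² = 4π²r³/μ at r = 1.56×10^6 km, T = 12.6 days = 12.6 × 86400 s = 1.08864×10^6 s: μ = 4π²r³/T² = 1.26463×10^8 km³/s².
Transfer-ellipse semi-major axis a_t = (r₁ + r₂)/2 = (1.750×10^5 + 1.560×10^6)/2 = 8.675×10^5 km.
At periapsis, r = 1.750×10^5 km.
Vis-viva: v = √[μ(2/r − 1/a_t)] = √[1.26463×10^8 × (2/1.750×10^5 − 1/8.675×10^5)] = 36.05 km/s.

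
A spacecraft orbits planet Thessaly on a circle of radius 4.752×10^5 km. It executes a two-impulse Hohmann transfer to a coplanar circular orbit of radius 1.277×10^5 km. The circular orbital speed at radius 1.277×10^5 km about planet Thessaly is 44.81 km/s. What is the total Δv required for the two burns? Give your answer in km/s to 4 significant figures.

From the circular-orbit relation v² = μ/r at r = 1.277×10^5 km: μ = v²r = (44.81)² × 1.277×10^5 = 2.56413×10^8 km³/s².
Transfer-ellipse semi-major axis a_t = (r₁ + r₂)/2 = (4.752×10^5 + 1.277×10^5)/2 = 3.0145×10^5 km.
At r₁ the circular-orbit speed is v₁ = √(μ/r₁) = 23.23 km/s.
On the transfer ellipse at r₁, vis-viva equation gives v_a = √[μ(2/r₁ − 1/a_t)] = 15.12 km/s.
First burn Δv₁ = |v_a − v₁| = 8.110 km/s.
Circular speed at r₂: v₂ = √(μ/r₂) = 44.81 km/s.
Transfer-orbit speed at r₂: v_p = √[μ(2/r₂ − 1/a_t)] = 56.26 km/s.
Second burn Δv₂ = |v₂ − v_p| = 11.45 km/s.
Total Δv = Δv₁ + Δv₂ = 19.56 km/s.

Δv = 19.56 km/s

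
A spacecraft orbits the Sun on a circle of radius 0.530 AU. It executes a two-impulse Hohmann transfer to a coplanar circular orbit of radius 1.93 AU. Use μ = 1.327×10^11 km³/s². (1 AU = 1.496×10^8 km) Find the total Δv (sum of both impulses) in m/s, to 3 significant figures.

Δv = 17700 m/s

In km: r₁ = 0.530 × 1.496×10^8 = 7.9288×10^7 km; r₂ = 1.93 × 1.496×10^8 = 2.88728×10^8 km.
Semi-major axis of the transfer orbit: a_t = (7.9288×10^7 + 2.88728×10^8)/2 = 1.84008×10^8 km.
At r₁ the circular-orbit speed is v₁ = √(μ/r₁) = 40.910 km/s.
On the transfer ellipse at r₁, vis-viva gives v_p = √[μ(2/r₁ − 1/a_t)] = 51.246 km/s.
First burn Δv₁ = |v_p − v₁| = 10.336 km/s.
Circular speed at r₂: v₂ = √(μ/r₂) = 21.43833 km/s.
Transfer-orbit speed at r₂: v_a = √[μ(2/r₂ − 1/a_t)] = 14.07267 km/s.
Second burn Δv₂ = |v₂ − v_a| = 7.3657 km/s.
Total Δv = Δv₁ + Δv₂ = 17.70 km/s.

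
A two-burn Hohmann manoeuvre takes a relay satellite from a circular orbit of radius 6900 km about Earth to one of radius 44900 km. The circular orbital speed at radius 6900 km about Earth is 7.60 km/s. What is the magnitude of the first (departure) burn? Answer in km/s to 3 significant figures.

Δv₁ = 2.41 km/s

From the circular-orbit relation v² = μ/r at r = 6900 km: μ = v²r = (7.60)² × 6900 = 3.98544×10^5 km³/s².
The Hohmann ellipse has a_t = (r₁ + r₂)/2 = 25900 km.
On the circular orbit at r = 6900 km, v_c = √(μ/r) = 7.6000 km/s.
Transfer-orbit speed at the same r (vis-viva, a = a_t): v_t = √[μ(2/r − 1/a_t)] = 10.007 km/s.
Δv₁ = |v_t − v_c| = |10.007 − 7.6000| = 2.407 km/s.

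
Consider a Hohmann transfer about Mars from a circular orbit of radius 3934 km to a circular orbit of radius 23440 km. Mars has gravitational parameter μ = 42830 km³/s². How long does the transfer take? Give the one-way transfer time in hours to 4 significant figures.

t = 6.752 hours

Transfer-ellipse semi-major axis a_t = (r₁ + r₂)/2 = (3934 + 23440)/2 = 13687 km.
Transfer time t = π√(a_t³/μ) = π√((13687)³ / 42830) = 24307 s.
Converting: 24307 s ÷ 3600 s/hour = 6.752 hours.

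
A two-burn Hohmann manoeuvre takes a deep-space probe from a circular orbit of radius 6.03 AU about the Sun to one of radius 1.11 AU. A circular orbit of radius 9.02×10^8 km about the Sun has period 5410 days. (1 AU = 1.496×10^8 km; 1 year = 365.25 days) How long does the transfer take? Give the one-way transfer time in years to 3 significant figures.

From Kepler's third law T² = 4π²r³/μ at r = 9.02×10^8 km, T = 5410 days = 5410 × 86400 s = 4.67424×10^8 s: μ = 4π²r³/T² = 1.32604×10^11 km³/s².
In km: r₁ = 6.03 × 1.496×10^8 = 9.02088×10^8 km; r₂ = 1.11 × 1.496×10^8 = 1.66056×10^8 km.
Semi-major axis of the transfer orbit: a_t = (9.02088×10^8 + 1.66056×10^8)/2 = 5.34072×10^8 km.
Half the transfer-orbit period gives t = π√(a_t³/μ) = 1.065×10^8 s.
Converting: 1.065×10^8 s ÷ 3.15576×10^7 s/year (365.25 × 86400) = 3.37 years.

t = 3.37 years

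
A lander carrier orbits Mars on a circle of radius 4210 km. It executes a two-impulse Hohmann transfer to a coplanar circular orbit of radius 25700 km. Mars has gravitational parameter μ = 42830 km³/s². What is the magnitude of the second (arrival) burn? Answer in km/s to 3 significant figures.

Δv₂ = 0.606 km/s

Transfer-ellipse semi-major axis a_t = (r₁ + r₂)/2 = (4210 + 25700)/2 = 14955 km.
On the circular orbit at r = 25700 km, v_c = √(μ/r) = 1.2909 km/s.
Transfer-orbit speed at the same r (vis-viva, a = a_t): v_t = √[μ(2/r − 1/a_t)] = 0.68494 km/s.
Δv₂ = |v_t − v_c| = |0.68494 − 1.2909| = 0.6060 km/s.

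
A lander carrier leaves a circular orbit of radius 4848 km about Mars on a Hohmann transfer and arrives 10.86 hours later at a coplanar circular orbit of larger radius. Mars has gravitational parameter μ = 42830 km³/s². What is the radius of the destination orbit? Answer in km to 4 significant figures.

r₂ = 32730 km

Transfer time t = 10.86 hours = 39096 s, and t = π√(a_t³/μ).
So a_t = (μ t²/π²)^(1/3) = (42830 × (39096)² / π²)^(1/3) = 18789 km.
Since a_t = (r₁ + r₂)/2, r₂ = 2a_t − r₁ = 2×18789 − 4848 = 32730 km.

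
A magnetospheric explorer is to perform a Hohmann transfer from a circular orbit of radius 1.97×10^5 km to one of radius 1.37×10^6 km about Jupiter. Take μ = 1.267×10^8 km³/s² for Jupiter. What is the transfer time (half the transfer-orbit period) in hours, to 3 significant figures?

Transfer-ellipse semi-major axis a_t = (r₁ + r₂)/2 = (1.970×10^5 + 1.370×10^6)/2 = 7.835×10^5 km.
Half the transfer-orbit period gives t = π√(a_t³/μ) = 1.936×10^5 s.
Converting: 1.936×10^5 s ÷ 3600 s/hour = 53.8 hours.

t = 53.8 hours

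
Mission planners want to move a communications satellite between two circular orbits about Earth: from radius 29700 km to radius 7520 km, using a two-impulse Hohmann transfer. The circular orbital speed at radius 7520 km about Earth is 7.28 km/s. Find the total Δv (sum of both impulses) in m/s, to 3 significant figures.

From the circular-orbit relation v² = μ/r at r = 7520 km: μ = v²r = (7.28)² × 7520 = 3.98548×10^5 km³/s².
Transfer-ellipse semi-major axis a_t = (r₁ + r₂)/2 = (29700 + 7520)/2 = 18610 km.
At r₁ the circular-orbit speed is v₁ = √(μ/r₁) = 3.6632 km/s.
On the transfer ellipse at r₁, v² = μ(2/r − 1/a) gives v_a = √[μ(2/r₁ − 1/a_t)] = 2.3286 km/s.
First burn Δv₁ = |v_a − v₁| = 1.3346 km/s.
At r₂, v₂ = √(μ/r₂) = 7.2800 km/s.
Transfer-orbit speed at r₂: v_p = √[μ(2/r₂ − 1/a_t)] = 9.1968 km/s.
Second burn Δv₂ = |v₂ − v_p| = 1.9168 km/s.
Total Δv = Δv₁ + Δv₂ = 3.251 km/s.

Δv = 3250 m/s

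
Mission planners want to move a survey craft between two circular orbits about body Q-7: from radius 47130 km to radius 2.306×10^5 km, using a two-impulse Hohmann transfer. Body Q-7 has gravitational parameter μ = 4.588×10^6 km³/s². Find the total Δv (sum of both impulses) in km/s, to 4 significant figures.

Semi-major axis of the transfer orbit: a_t = (47130 + 2.306×10^5)/2 = 1.38865×10^5 km.
At r₁ the circular-orbit speed is v₁ = √(μ/r₁) = 9.86650 km/s.
Transfer-orbit speed at r₁ (v² = μ(2/r − 1/a)): v_p = √[μ(2/r₁ − 1/a_t)] = 12.7144 km/s.
First burn Δv₁ = |v_p − v₁| = 2.848 km/s.
At r₂, v₂ = √(μ/r₂) = 4.4605 km/s.
Transfer-orbit speed at r₂: v_a = √[μ(2/r₂ − 1/a_t)] = 2.5986 km/s.
Second burn Δv₂ = |v₂ − v_a| = 1.862 km/s.
Δv = Δv₁ + Δv₂ = 2.848 + 1.862 = 4.710 km/s.

Δv = 4.710 km/s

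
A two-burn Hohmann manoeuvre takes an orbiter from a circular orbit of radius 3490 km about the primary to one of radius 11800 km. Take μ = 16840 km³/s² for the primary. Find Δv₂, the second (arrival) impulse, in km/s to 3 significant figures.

Δv₂ = 0.387 km/s

The Hohmann ellipse has a_t = (r₁ + r₂)/2 = 7645 km.
Circular speed at r = 11800 km: v_c = √(μ/r) = 1.19462 km/s.
Transfer-orbit speed at the same r (vis-viva, a = a_t): v_t = √[μ(2/r − 1/a_t)] = 0.807150 km/s.
Δv₂ = |v_t − v_c| = |0.807150 − 1.19462| = 0.3875 km/s.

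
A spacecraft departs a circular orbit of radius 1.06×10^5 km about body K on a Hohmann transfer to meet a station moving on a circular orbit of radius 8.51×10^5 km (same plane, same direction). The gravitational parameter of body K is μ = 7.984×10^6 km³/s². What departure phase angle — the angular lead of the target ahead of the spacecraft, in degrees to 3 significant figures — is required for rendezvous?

φ = 104°

Transfer-ellipse semi-major axis a_t = (r₁ + r₂)/2 = (1.060×10^5 + 8.510×10^5)/2 = 4.785×10^5 km.
Transfer time t = π√(a_t³/μ) = 3.6801×10^5 s.
The target's mean motion on its circular orbit is ω₂ = √(μ/r₂³) = 3.5993×10^-6 rad/s.
Angle swept by the target during transfer: ω₂·t = 1.3246 rad = 75.89°.
The spacecraft traverses 180° on the transfer ellipse, so the target must lead by 180° − 75.89° = 104°.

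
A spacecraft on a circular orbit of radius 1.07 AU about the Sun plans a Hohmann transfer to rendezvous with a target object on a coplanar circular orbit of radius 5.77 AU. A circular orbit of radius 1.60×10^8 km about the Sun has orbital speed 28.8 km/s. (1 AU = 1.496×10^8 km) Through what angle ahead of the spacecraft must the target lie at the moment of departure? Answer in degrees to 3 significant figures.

φ = 97.9°

From the circular-orbit relation v² = μ/r at r = 1.60×10^8 km: μ = v²r = (28.8)² × 1.60×10^8 = 1.32710×10^11 km³/s².
In km: r₁ = 1.07 × 1.496×10^8 = 1.60072×10^8 km; r₂ = 5.77 × 1.496×10^8 = 8.63192×10^8 km.
Transfer-ellipse semi-major axis a_t = (r₁ + r₂)/2 = (1.60072×10^8 + 8.63192×10^8)/2 = 5.11632×10^8 km.
Transfer time t = π√(a_t³/μ) = 9.9801×10^7 s.
Target angular speed ω₂ = √(μ/r₂³) = 1.4365×10^-8 rad/s.
Angle swept by the target during transfer: ω₂·t = 1.4336 rad = 82.14°.
The spacecraft traverses 180° on the transfer ellipse, so the target must lead by 180° − 82.14° = 97.9°.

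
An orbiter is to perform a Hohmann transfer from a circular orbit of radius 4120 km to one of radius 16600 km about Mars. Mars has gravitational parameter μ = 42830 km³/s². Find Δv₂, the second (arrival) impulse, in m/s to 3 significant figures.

Transfer-ellipse semi-major axis a_t = (r₁ + r₂)/2 = (4120 + 16600)/2 = 10360 km.
On the circular orbit at r = 16600 km, v_c = √(μ/r) = 1.6063 km/s.
Transfer-orbit speed at the same r (vis-viva, a = a_t): v_t = √[μ(2/r − 1/a_t)] = 1.0130 km/s.
Δv₂ = |v_t − v_c| = |1.0130 − 1.6063| = 0.5933 km/s.

Δv₂ = 593 m/s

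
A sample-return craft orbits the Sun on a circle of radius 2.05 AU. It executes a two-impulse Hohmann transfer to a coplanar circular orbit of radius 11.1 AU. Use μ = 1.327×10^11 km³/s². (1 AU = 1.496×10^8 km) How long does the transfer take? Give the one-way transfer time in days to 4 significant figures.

t = 3079 days

In km: r₁ = 2.05 × 1.496×10^8 = 3.0668×10^8 km; r₂ = 11.1 × 1.496×10^8 = 1.66056×10^9 km.
Transfer-ellipse semi-major axis a_t = (r₁ + r₂)/2 = (3.0668×10^8 + 1.66056×10^9)/2 = 9.8362×10^8 km.
By Kepler's third law the transfer-orbit period is T = 2π√(a_t³/μ), so t = T/2 = 2.660×10^8 s.
Converting: 2.660×10^8 s ÷ 86400 s/day = 3079 days.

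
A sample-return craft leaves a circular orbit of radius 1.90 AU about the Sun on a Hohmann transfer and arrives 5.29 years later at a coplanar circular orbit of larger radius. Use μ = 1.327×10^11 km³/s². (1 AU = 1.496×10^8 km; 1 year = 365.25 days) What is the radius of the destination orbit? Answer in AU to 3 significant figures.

In km: r₁ = 1.90 × 1.496×10^8 = 2.8424×10^8 km.
Transfer time t = 5.29 years × 365.25 × 86400 s = 1.66939704×10^8 s, and t = π√(a_t³/μ).
So a_t = (μ t²/π²)^(1/3) = (1.327×10^11 × (1.66939704×10^8)² / π²)^(1/3) = 7.2094×10^8 km.
Since a_t = (r₁ + r₂)/2, r₂ = 2a_t − r₁ = 2×7.2094×10^8 − 2.8424×10^8 = 1.15764×10^9 km.
In AU: r₂ = 1.15764×10^9 / 1.496×10^8 = 7.74 AU.

r₂ = 7.74 AU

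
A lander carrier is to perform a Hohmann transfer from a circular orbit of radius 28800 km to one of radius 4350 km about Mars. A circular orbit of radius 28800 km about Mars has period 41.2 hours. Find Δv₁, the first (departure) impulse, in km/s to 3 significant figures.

From Kepler's third law T² = 4π²r³/μ at r = 28800 km, T = 41.2 hours = 41.2 × 3600 s = 1.4832×10^5 s: μ = 4π²r³/T² = 42868.4 km³/s².
Semi-major axis of the transfer orbit: a_t = (28800 + 4350)/2 = 16575 km.
On the circular orbit at r = 28800 km, v_c = √(μ/r) = 1.220 km/s.
Transfer-orbit speed at the same r (vis-viva, a = a_t): v_t = √[μ(2/r − 1/a_t)] = 0.6250 km/s.
Δv₁ = |v_t − v_c| = |0.6250 − 1.220| = 0.5950 km/s.

Δv₁ = 0.595 km/s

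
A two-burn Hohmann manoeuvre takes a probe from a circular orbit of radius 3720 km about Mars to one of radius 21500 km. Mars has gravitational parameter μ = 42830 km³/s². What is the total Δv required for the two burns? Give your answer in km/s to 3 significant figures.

Δv = 1.68 km/s

Semi-major axis of the transfer orbit: a_t = (3720 + 21500)/2 = 12610 km.
At r₁ the circular-orbit speed is v₁ = √(μ/r₁) = 3.39315 km/s.
On the transfer ellipse at r₁, vis-viva equation gives v_p = √[μ(2/r₁ − 1/a_t)] = 4.43062 km/s.
First burn Δv₁ = |v_p − v₁| = 1.037 km/s.
At r₂, v₂ = √(μ/r₂) = 1.4114 km/s.
Transfer-orbit speed at r₂: v_a = √[μ(2/r₂ − 1/a_t)] = 0.76660 km/s.
Second burn Δv₂ = |v₂ − v_a| = 0.6448 km/s.
Δv = Δv₁ + Δv₂ = 1.037 + 0.6448 = 1.682 km/s.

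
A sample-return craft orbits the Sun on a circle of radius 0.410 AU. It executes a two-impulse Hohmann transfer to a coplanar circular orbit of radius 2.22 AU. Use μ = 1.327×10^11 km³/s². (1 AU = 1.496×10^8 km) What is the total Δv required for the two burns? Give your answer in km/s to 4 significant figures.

In km: r₁ = 0.410 × 1.496×10^8 = 6.1336×10^7 km; r₂ = 2.22 × 1.496×10^8 = 3.32112×10^8 km.
Semi-major axis of the transfer orbit: a_t = (6.1336×10^7 + 3.32112×10^8)/2 = 1.96724×10^8 km.
Circular speed at r₁: v₁ = √(μ/r₁) = √(1.327×10^11/6.1336×10^7) = 46.513 km/s.
On the transfer ellipse at r₁, v² = μ(2/r − 1/a) gives v_p = √[μ(2/r₁ − 1/a_t)] = 60.435 km/s.
First burn Δv₁ = |v_p − v₁| = 13.92 km/s.
Circular speed at r₂: v₂ = √(μ/r₂) = 19.989 km/s.
Transfer-orbit speed at r₂: v_a = √[μ(2/r₂ − 1/a_t)] = 11.161 km/s.
Second burn Δv₂ = |v₂ − v_a| = 8.828 km/s.
Δv = Δv₁ + Δv₂ = 13.92 + 8.828 = 22.75 km/s.

Δv = 22.75 km/s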